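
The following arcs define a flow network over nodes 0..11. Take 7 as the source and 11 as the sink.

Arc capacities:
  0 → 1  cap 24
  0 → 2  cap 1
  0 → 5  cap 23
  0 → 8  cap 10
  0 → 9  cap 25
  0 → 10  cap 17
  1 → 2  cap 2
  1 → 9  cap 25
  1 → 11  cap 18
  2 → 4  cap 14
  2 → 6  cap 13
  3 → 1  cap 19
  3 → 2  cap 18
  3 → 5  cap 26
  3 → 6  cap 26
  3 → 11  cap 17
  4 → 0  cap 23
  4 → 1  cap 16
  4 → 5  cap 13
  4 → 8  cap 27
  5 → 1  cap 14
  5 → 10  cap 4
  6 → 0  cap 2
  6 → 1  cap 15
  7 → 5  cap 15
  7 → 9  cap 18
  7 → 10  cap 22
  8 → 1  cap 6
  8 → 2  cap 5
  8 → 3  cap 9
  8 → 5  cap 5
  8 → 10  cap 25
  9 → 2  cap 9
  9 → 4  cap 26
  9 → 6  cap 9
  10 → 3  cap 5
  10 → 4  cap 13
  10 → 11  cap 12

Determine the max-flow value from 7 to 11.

Maximum flow value: 44

augment #1: 7→10→11 bottleneck 12, total now 12
augment #2: 7→5→1→11 bottleneck 14, total now 26
augment #3: 7→10→3→11 bottleneck 5, total now 31
augment #4: 7→9→4→1→11 bottleneck 4, total now 35
augment #5: 7→9→4→8→3→11 bottleneck 9, total now 44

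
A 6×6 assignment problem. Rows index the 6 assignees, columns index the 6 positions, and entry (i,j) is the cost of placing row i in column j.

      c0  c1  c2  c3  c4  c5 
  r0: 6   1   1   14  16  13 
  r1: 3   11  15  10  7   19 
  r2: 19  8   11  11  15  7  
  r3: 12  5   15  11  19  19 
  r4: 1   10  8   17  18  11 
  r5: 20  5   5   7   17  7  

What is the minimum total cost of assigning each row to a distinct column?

optimal assignment: row0→col2 (cost 1), row1→col4 (cost 7), row2→col5 (cost 7), row3→col1 (cost 5), row4→col0 (cost 1), row5→col3 (cost 7)
total = 1 + 7 + 7 + 5 + 1 + 7 = 28

Minimum assignment cost: 28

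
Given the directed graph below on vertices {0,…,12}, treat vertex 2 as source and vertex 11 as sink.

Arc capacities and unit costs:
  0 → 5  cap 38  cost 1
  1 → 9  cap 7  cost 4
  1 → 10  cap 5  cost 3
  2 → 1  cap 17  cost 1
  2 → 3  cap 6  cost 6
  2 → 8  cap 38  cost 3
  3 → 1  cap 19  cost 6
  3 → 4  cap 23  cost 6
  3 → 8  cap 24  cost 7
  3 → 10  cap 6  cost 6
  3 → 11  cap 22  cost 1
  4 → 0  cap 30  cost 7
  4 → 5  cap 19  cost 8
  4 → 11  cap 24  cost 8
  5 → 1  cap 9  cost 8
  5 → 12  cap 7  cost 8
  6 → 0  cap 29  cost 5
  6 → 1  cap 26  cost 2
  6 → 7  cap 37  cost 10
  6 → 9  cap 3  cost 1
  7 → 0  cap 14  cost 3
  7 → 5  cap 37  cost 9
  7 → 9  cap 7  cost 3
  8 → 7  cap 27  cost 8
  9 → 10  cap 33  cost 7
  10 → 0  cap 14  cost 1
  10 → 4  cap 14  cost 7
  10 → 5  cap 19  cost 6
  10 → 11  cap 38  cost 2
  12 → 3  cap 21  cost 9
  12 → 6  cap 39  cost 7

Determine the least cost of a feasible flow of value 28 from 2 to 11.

shortest-cost path #1: 2→1→10→11 push 5 @ unit cost 6 (adds 30)
shortest-cost path #2: 2→3→11 push 6 @ unit cost 7 (adds 42)
shortest-cost path #3: 2→1→9→10→11 push 7 @ unit cost 14 (adds 98)
shortest-cost path #4: 2→8→7→9→10→11 push 7 @ unit cost 23 (adds 161)
shortest-cost path #5: 2→8→7→0→5→12→3→11 push 3 @ unit cost 33 (adds 99)
total cost = 430

Minimum cost for 28 units: 430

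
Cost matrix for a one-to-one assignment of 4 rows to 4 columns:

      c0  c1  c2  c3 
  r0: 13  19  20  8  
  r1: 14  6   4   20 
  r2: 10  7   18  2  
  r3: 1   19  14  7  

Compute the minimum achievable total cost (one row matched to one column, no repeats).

optimal assignment: row0→col3 (cost 8), row1→col2 (cost 4), row2→col1 (cost 7), row3→col0 (cost 1)
total = 8 + 4 + 7 + 1 = 20

Minimum assignment cost: 20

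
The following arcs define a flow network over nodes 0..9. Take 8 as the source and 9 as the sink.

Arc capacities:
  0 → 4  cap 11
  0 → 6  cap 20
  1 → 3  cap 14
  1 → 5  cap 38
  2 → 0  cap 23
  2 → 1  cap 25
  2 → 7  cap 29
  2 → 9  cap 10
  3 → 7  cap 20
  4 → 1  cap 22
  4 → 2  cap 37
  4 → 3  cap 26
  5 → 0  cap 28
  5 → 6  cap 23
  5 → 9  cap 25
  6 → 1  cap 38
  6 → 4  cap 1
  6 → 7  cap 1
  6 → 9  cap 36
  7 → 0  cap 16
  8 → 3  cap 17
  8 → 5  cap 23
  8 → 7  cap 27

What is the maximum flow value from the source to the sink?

Maximum flow value: 39

augment #1: 8→5→9 bottleneck 23, total now 23
augment #2: 8→7→0→6→9 bottleneck 16, total now 39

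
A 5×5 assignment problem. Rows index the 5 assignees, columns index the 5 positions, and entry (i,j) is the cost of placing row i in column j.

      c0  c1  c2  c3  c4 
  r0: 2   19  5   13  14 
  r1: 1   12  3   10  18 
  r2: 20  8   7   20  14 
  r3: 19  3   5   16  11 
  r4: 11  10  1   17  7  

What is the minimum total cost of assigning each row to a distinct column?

optimal assignment: row0→col0 (cost 2), row1→col3 (cost 10), row2→col2 (cost 7), row3→col1 (cost 3), row4→col4 (cost 7)
total = 2 + 10 + 7 + 3 + 7 = 29

Minimum assignment cost: 29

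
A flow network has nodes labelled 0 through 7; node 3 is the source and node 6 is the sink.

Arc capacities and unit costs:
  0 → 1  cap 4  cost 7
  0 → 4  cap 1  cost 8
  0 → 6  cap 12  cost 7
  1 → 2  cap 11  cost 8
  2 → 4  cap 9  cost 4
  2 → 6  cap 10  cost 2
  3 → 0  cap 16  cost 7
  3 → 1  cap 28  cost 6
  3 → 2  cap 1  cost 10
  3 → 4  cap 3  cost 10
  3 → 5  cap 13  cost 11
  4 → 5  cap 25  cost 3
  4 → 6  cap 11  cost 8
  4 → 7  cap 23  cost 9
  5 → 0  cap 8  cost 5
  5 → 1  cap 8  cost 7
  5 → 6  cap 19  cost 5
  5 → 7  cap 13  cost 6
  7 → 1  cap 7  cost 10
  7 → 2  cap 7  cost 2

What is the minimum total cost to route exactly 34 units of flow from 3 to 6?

shortest-cost path #1: 3→2→6 push 1 @ unit cost 12 (adds 12)
shortest-cost path #2: 3→0→6 push 12 @ unit cost 14 (adds 168)
shortest-cost path #3: 3→5→6 push 13 @ unit cost 16 (adds 208)
shortest-cost path #4: 3→1→2→6 push 8 @ unit cost 16 (adds 128)
total cost = 516

Minimum cost for 34 units: 516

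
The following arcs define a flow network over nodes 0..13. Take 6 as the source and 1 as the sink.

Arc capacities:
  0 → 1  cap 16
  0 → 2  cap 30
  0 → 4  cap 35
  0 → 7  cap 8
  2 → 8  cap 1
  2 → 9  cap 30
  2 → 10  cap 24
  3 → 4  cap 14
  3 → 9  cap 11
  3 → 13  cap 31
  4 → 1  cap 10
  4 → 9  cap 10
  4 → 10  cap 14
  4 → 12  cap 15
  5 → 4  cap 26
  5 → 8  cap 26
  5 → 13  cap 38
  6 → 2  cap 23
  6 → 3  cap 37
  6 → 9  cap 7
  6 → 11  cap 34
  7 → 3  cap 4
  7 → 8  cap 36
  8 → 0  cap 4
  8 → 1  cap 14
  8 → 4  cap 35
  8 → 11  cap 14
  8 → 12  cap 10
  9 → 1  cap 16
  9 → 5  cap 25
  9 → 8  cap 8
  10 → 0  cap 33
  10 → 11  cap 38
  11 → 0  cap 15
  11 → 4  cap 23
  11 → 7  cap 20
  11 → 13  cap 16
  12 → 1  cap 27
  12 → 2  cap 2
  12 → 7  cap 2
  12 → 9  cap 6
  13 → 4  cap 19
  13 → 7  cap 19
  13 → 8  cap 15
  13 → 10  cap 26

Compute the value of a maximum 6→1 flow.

augment #1: 6→9→1 bottleneck 7, total now 7
augment #2: 6→2→8→1 bottleneck 1, total now 8
augment #3: 6→2→9→1 bottleneck 9, total now 17
augment #4: 6→3→4→1 bottleneck 10, total now 27
augment #5: 6→11→0→1 bottleneck 15, total now 42
augment #6: 6→2→9→8→1 bottleneck 8, total now 50
augment #7: 6→2→10→0→1 bottleneck 1, total now 51
augment #8: 6→3→4→12→1 bottleneck 4, total now 55
augment #9: 6→3→13→8→1 bottleneck 5, total now 60
augment #10: 6→11→4→12→1 bottleneck 11, total now 71
augment #11: 6→3→13→8→12→1 bottleneck 10, total now 81

Maximum flow value: 81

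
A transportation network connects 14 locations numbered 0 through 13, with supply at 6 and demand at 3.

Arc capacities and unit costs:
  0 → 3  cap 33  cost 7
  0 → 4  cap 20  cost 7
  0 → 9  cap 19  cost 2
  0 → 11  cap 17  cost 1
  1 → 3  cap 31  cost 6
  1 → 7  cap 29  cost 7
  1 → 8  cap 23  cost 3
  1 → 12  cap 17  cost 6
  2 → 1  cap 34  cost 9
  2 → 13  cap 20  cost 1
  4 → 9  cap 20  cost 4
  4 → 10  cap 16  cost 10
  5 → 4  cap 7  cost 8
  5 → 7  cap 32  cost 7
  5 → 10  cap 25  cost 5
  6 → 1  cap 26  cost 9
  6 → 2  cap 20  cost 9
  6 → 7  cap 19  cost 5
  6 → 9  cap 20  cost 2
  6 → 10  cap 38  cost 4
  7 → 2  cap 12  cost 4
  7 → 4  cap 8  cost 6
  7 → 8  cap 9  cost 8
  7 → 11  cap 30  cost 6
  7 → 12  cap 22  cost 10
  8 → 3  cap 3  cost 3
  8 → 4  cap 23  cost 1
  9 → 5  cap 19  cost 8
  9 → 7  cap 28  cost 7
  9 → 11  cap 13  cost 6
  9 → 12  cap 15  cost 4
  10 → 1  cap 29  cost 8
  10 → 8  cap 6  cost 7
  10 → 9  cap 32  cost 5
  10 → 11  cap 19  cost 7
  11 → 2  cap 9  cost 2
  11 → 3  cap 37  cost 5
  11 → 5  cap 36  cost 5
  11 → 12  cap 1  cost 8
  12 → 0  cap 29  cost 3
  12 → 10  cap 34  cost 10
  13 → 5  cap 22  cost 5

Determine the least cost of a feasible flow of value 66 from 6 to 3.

shortest-cost path #1: 6→9→11→3 push 13 @ unit cost 13 (adds 169)
shortest-cost path #2: 6→10→8→3 push 3 @ unit cost 14 (adds 42)
shortest-cost path #3: 6→1→3 push 26 @ unit cost 15 (adds 390)
shortest-cost path #4: 6→9→12→0→11→3 push 7 @ unit cost 15 (adds 105)
shortest-cost path #5: 6→7→11→3 push 17 @ unit cost 16 (adds 272)
total cost = 978

Minimum cost for 66 units: 978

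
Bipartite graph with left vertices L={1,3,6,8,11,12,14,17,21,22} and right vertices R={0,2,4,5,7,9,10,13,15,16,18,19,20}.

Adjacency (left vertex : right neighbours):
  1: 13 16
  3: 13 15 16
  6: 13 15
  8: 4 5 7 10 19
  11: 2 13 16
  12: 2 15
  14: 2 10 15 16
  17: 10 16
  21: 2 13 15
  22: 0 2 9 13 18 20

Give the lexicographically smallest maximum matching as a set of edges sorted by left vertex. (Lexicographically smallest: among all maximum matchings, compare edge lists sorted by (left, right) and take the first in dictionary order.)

|M| = 7 (so the lex-smallest maximum matching has 7 edges)
process left vertices in ascending order; for each, take the smallest-labelled available neighbour that still permits 7 edges overall, or leave it unmatched if none does
lex-smallest matching: {1-13, 3-15, 8-4, 11-2, 14-10, 17-16, 22-0}

Lex-smallest maximum matching: {(1,13), (3,15), (8,4), (11,2), (14,10), (17,16), (22,0)}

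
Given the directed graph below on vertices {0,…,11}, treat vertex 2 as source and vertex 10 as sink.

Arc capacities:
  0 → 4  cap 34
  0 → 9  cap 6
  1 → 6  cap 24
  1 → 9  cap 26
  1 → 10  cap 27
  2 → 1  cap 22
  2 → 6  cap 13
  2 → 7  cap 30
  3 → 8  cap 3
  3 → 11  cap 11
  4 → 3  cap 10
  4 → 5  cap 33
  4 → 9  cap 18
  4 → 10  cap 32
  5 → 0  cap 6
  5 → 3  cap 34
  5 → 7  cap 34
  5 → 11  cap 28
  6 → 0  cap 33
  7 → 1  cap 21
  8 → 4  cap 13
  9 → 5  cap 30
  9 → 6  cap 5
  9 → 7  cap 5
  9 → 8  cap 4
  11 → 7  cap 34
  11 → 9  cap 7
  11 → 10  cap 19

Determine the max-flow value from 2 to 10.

augment #1: 2→1→10 bottleneck 22, total now 22
augment #2: 2→7→1→10 bottleneck 5, total now 27
augment #3: 2→6→0→4→10 bottleneck 13, total now 40
augment #4: 2→7→1→6→0→4→10 bottleneck 16, total now 56

Maximum flow value: 56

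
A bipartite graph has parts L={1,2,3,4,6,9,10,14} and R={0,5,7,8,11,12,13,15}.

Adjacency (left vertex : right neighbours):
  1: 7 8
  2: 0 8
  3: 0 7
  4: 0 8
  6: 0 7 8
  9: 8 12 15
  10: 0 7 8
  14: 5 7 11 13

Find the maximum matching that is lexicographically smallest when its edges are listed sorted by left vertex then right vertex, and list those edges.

Lex-smallest maximum matching: {(1,7), (2,0), (4,8), (9,12), (14,5)}

|M| = 5 (so the lex-smallest maximum matching has 5 edges)
process left vertices in ascending order; for each, take the smallest-labelled available neighbour that still permits 5 edges overall, or leave it unmatched if none does
lex-smallest matching: {1-7, 2-0, 4-8, 9-12, 14-5}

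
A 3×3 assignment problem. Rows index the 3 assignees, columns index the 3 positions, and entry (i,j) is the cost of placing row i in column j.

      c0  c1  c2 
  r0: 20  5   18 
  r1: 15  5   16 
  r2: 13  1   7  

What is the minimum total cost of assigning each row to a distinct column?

optimal assignment: row0→col1 (cost 5), row1→col0 (cost 15), row2→col2 (cost 7)
total = 5 + 15 + 7 = 27

Minimum assignment cost: 27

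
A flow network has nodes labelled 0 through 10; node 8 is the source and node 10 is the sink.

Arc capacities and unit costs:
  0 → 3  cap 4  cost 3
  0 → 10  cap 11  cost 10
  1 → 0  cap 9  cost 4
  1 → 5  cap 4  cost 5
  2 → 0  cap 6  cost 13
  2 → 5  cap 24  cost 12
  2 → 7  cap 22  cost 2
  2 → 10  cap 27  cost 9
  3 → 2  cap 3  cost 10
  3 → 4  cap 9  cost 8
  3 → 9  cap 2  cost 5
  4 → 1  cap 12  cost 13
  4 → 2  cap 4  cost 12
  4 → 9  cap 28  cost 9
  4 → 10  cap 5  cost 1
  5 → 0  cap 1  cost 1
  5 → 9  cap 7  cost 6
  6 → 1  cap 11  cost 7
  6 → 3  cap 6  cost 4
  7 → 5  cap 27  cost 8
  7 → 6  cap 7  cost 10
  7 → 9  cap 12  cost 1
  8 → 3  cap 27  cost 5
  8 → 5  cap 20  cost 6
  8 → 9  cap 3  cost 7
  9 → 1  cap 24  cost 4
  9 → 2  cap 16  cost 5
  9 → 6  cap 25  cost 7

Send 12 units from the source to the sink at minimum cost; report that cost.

Minimum cost for 12 units: 222

shortest-cost path #1: 8→3→4→10 push 5 @ unit cost 14 (adds 70)
shortest-cost path #2: 8→5→0→10 push 1 @ unit cost 17 (adds 17)
shortest-cost path #3: 8→9→2→10 push 3 @ unit cost 21 (adds 63)
shortest-cost path #4: 8→3→2→10 push 3 @ unit cost 24 (adds 72)
total cost = 222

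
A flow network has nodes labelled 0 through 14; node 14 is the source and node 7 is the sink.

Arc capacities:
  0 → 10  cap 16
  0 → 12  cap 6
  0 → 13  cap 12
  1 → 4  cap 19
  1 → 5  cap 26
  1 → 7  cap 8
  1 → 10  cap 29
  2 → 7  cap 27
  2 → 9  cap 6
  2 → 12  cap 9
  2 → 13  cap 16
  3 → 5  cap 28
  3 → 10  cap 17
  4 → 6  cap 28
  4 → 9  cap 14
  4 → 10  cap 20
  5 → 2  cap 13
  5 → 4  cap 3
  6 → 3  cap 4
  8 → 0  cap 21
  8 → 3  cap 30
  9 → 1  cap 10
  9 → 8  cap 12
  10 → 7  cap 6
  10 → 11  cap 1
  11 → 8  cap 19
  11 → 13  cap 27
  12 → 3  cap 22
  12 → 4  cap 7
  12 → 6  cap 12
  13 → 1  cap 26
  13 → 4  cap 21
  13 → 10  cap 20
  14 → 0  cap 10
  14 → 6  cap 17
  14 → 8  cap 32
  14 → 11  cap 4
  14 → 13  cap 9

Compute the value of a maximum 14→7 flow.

augment #1: 14→0→10→7 bottleneck 6, total now 6
augment #2: 14→13→1→7 bottleneck 8, total now 14
augment #3: 14→6→3→5→2→7 bottleneck 4, total now 18
augment #4: 14→8→3→5→2→7 bottleneck 9, total now 27

Maximum flow value: 27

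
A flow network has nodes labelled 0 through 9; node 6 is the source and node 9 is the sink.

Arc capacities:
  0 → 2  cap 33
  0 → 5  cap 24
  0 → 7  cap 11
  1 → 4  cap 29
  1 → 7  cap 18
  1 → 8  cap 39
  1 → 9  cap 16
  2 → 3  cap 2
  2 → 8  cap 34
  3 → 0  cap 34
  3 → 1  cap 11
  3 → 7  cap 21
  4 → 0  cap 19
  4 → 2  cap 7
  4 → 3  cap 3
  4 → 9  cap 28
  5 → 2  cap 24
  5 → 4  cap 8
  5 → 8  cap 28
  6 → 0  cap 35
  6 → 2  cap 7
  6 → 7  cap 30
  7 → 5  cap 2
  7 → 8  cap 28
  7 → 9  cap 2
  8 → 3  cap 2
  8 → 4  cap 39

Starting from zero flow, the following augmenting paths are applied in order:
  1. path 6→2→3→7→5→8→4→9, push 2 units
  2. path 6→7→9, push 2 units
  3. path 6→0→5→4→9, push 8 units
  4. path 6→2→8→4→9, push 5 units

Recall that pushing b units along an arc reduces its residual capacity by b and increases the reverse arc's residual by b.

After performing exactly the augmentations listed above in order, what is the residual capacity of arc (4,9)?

Residual capacity of (4,9): 13

after path 1 (6→2→3→7→5→8→4→9, push 2): res(4,9)=26
after path 2 (6→7→9, push 2): res(4,9)=26
after path 3 (6→0→5→4→9, push 8): res(4,9)=18
after path 4 (6→2→8→4→9, push 5): res(4,9)=13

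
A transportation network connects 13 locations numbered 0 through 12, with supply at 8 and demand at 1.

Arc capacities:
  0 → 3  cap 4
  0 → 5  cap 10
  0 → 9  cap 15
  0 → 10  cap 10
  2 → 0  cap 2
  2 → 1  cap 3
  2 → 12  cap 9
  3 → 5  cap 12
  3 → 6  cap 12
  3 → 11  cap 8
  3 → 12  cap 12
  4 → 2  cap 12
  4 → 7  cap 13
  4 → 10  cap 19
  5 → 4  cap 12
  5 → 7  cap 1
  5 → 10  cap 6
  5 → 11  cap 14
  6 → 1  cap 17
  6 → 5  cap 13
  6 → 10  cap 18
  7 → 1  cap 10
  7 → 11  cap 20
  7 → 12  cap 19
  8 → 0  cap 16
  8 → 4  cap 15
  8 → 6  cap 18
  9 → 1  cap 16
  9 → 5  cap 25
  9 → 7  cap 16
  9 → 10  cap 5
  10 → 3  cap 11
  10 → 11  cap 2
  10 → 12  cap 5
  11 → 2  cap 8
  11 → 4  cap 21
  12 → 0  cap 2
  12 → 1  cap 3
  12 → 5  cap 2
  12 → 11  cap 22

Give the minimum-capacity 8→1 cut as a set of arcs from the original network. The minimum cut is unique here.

augment #1: 8→6→1 push 17
augment #2: 8→0→9→1 push 15
augment #3: 8→4→2→1 push 3
augment #4: 8→4→7→1 push 10
augment #5: 8→0→3→12→1 push 1
augment #6: 8→4→2→12→1 push 2
max flow = 48; residual-reachable set from 8 gives S-side
cut edges (S→T): {(0,9), (2,1), (6,1), (7,1), (12,1)} total cap 48

Min-cut arcs: {(0,9), (2,1), (6,1), (7,1), (12,1)} (total capacity 48)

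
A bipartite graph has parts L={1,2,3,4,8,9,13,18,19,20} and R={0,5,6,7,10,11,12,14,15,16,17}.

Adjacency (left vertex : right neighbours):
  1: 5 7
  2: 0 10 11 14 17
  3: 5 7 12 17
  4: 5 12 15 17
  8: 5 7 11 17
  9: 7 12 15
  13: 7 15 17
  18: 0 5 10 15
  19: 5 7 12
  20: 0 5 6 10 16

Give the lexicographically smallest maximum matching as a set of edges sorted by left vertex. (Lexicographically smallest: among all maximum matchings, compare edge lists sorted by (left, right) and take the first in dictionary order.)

Lex-smallest maximum matching: {(1,5), (2,0), (3,7), (4,12), (8,11), (9,15), (13,17), (18,10), (20,6)}

|M| = 9 (so the lex-smallest maximum matching has 9 edges)
process left vertices in ascending order; for each, take the smallest-labelled available neighbour that still permits 9 edges overall, or leave it unmatched if none does
lex-smallest matching: {1-5, 2-0, 3-7, 4-12, 8-11, 9-15, 13-17, 18-10, 20-6}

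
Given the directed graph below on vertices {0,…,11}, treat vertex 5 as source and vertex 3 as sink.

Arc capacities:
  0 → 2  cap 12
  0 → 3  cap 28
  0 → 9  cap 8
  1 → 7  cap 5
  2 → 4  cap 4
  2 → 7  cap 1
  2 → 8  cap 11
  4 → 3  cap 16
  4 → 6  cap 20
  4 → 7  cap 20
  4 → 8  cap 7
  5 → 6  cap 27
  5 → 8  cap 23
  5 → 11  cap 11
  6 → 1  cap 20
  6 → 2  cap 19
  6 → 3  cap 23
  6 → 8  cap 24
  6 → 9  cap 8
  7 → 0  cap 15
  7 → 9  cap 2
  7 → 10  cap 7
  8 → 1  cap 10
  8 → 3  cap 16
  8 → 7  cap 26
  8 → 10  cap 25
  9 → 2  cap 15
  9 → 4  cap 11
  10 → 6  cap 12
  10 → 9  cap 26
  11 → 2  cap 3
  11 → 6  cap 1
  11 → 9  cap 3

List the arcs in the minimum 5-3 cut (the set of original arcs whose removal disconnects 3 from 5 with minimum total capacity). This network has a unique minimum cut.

Min-cut arcs: {(5,6), (5,8), (11,2), (11,6), (11,9)} (total capacity 57)

augment #1: 5→6→3 push 23
augment #2: 5→8→3 push 16
augment #3: 5→6→2→4→3 push 4
augment #4: 5→8→7→0→3 push 7
augment #5: 5→11→9→4→3 push 3
augment #6: 5→11→2→7→0→3 push 1
augment #7: 5→11→6→9→4→3 push 1
augment #8: 5→11→2→6→9→4→3 push 2
max flow = 57; residual-reachable set from 5 gives S-side
cut edges (S→T): {(5,6), (5,8), (11,2), (11,6), (11,9)} total cap 57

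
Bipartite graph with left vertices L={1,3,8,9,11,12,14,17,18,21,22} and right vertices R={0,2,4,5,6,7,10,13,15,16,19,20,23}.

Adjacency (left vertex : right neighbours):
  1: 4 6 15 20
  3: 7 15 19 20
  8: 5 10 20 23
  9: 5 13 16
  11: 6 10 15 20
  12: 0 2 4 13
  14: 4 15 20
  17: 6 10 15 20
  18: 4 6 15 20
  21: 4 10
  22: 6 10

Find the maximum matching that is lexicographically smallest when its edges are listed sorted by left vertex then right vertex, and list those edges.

Lex-smallest maximum matching: {(1,4), (3,7), (8,5), (9,13), (11,6), (12,0), (14,15), (17,10), (18,20)}

|M| = 9 (so the lex-smallest maximum matching has 9 edges)
process left vertices in ascending order; for each, take the smallest-labelled available neighbour that still permits 9 edges overall, or leave it unmatched if none does
lex-smallest matching: {1-4, 3-7, 8-5, 9-13, 11-6, 12-0, 14-15, 17-10, 18-20}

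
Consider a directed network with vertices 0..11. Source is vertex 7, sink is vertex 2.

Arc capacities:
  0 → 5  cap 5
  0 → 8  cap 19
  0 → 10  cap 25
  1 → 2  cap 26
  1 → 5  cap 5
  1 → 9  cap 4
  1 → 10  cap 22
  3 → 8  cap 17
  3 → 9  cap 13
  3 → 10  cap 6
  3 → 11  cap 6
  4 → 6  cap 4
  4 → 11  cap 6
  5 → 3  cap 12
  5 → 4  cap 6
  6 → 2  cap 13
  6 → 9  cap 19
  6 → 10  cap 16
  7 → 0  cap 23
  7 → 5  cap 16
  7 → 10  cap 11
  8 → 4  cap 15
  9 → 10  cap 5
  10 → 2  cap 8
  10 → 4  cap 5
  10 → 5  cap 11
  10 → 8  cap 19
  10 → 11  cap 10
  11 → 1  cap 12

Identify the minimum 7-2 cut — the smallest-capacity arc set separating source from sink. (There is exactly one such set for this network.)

Min-cut arcs: {(4,6), (10,2), (11,1)} (total capacity 24)

augment #1: 7→10→2 push 8
augment #2: 7→5→4→6→2 push 4
augment #3: 7→10→11→1→2 push 3
augment #4: 7→0→10→11→1→2 push 7
augment #5: 7→5→3→11→1→2 push 2
max flow = 24; residual-reachable set from 7 gives S-side
cut edges (S→T): {(4,6), (10,2), (11,1)} total cap 24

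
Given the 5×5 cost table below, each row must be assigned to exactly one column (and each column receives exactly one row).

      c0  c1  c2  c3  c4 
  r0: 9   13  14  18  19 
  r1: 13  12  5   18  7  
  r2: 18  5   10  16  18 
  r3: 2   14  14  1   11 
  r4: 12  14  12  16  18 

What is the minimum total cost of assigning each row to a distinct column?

Minimum assignment cost: 34

optimal assignment: row0→col0 (cost 9), row1→col4 (cost 7), row2→col1 (cost 5), row3→col3 (cost 1), row4→col2 (cost 12)
total = 9 + 7 + 5 + 1 + 12 = 34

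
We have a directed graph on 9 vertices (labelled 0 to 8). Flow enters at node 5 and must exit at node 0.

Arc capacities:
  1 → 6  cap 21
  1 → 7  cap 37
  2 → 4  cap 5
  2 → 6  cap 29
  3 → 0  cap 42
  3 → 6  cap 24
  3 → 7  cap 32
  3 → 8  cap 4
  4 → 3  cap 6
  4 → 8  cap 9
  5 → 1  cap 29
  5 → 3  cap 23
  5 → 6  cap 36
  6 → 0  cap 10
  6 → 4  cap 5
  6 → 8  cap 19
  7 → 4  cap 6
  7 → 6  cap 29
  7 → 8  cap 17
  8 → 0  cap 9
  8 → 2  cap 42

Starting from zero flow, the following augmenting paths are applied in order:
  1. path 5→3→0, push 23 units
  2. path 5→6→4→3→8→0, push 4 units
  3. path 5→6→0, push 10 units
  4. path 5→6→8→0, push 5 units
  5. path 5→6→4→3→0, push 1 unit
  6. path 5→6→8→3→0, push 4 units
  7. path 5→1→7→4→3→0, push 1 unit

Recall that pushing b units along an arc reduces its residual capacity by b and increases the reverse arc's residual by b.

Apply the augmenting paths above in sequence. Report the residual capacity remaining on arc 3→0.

after path 1 (5→3→0, push 23): res(3,0)=19
after path 2 (5→6→4→3→8→0, push 4): res(3,0)=19
after path 3 (5→6→0, push 10): res(3,0)=19
after path 4 (5→6→8→0, push 5): res(3,0)=19
after path 5 (5→6→4→3→0, push 1): res(3,0)=18
after path 6 (5→6→8→3→0, push 4): res(3,0)=14
after path 7 (5→1→7→4→3→0, push 1): res(3,0)=13

Residual capacity of (3,0): 13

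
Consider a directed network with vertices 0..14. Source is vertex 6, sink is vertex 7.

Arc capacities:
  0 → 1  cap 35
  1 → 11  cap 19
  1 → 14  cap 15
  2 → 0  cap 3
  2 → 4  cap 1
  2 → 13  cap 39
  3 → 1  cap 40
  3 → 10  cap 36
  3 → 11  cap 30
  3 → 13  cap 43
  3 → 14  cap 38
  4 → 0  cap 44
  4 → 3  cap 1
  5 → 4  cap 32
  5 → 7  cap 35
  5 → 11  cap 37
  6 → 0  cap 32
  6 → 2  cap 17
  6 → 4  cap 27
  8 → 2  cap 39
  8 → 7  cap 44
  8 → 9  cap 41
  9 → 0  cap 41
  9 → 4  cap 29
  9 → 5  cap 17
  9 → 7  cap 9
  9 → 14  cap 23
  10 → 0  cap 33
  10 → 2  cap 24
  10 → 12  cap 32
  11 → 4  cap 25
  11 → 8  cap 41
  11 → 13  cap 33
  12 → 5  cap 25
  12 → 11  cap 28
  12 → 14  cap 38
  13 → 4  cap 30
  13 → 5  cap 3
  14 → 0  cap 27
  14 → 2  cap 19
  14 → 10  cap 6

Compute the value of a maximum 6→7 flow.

augment #1: 6→2→13→5→7 bottleneck 3, total now 3
augment #2: 6→0→1→11→8→7 bottleneck 19, total now 22
augment #3: 6→4→3→11→8→7 bottleneck 1, total now 23
augment #4: 6→0→1→14→10→12→5→7 bottleneck 6, total now 29

Maximum flow value: 29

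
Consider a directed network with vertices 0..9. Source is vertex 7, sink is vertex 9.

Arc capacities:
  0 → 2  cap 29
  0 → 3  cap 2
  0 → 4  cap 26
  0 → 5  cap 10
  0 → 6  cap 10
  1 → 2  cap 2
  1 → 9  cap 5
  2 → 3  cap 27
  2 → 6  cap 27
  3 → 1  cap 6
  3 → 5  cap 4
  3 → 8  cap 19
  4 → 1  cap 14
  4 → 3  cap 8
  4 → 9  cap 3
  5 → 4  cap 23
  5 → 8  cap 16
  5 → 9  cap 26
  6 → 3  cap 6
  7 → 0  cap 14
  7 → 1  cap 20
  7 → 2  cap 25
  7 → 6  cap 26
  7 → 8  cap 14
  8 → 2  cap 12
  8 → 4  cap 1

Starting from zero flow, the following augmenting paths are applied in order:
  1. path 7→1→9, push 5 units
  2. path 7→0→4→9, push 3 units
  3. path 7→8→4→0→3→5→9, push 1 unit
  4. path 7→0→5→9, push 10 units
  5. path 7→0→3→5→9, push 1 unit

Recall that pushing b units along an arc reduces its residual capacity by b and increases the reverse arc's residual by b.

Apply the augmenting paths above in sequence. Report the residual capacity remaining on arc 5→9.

Residual capacity of (5,9): 14

after path 1 (7→1→9, push 5): res(5,9)=26
after path 2 (7→0→4→9, push 3): res(5,9)=26
after path 3 (7→8→4→0→3→5→9, push 1): res(5,9)=25
after path 4 (7→0→5→9, push 10): res(5,9)=15
after path 5 (7→0→3→5→9, push 1): res(5,9)=14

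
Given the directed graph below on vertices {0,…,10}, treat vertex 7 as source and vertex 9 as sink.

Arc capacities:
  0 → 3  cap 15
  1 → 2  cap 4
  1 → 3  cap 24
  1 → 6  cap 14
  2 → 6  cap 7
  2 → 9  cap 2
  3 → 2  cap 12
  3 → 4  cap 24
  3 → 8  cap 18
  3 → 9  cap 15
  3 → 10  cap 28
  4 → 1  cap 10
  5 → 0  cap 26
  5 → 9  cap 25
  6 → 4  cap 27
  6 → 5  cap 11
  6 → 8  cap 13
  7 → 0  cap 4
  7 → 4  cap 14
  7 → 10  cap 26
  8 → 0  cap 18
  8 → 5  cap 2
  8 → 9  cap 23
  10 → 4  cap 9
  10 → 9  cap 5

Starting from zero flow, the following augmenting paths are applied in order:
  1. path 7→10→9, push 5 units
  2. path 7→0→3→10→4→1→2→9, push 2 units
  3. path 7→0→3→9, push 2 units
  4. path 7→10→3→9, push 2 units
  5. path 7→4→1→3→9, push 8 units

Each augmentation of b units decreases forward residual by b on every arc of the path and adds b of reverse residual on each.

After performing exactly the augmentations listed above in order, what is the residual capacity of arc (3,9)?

Residual capacity of (3,9): 3

after path 1 (7→10→9, push 5): res(3,9)=15
after path 2 (7→0→3→10→4→1→2→9, push 2): res(3,9)=15
after path 3 (7→0→3→9, push 2): res(3,9)=13
after path 4 (7→10→3→9, push 2): res(3,9)=11
after path 5 (7→4→1→3→9, push 8): res(3,9)=3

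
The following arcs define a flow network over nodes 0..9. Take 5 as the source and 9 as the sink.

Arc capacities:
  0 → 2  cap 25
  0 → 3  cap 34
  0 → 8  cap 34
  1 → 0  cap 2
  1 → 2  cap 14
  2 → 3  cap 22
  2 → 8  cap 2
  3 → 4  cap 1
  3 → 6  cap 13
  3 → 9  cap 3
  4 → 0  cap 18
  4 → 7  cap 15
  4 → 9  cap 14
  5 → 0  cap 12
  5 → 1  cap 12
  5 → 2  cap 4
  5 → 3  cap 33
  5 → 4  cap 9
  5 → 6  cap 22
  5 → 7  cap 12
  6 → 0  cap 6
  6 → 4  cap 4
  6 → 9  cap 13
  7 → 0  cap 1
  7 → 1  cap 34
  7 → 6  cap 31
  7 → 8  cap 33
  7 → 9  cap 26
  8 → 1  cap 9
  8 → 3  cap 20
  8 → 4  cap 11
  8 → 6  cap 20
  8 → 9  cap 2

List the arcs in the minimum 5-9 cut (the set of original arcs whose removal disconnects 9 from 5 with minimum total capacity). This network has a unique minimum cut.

augment #1: 5→3→9 push 3
augment #2: 5→4→9 push 9
augment #3: 5→6→9 push 13
augment #4: 5→7→9 push 12
augment #5: 5→0→8→9 push 2
augment #6: 5→3→4→9 push 1
augment #7: 5→6→4→9 push 4
augment #8: 5→0→8→4→7→9 push 10
augment #9: 5→2→8→4→7→9 push 1
max flow = 55; residual-reachable set from 5 gives S-side
cut edges (S→T): {(3,4), (3,9), (5,4), (5,7), (6,4), (6,9), (8,4), (8,9)} total cap 55

Min-cut arcs: {(3,4), (3,9), (5,4), (5,7), (6,4), (6,9), (8,4), (8,9)} (total capacity 55)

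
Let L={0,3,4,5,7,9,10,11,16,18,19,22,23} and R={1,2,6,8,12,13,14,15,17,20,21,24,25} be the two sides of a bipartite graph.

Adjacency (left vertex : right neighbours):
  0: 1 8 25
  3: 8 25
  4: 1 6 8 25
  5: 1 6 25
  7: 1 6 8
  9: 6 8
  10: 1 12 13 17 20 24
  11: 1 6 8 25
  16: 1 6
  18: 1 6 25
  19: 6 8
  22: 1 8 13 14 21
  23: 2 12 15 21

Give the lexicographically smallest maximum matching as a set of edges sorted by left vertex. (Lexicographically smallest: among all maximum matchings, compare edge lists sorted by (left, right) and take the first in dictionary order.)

Lex-smallest maximum matching: {(0,1), (3,8), (4,6), (5,25), (10,12), (22,13), (23,2)}

|M| = 7 (so the lex-smallest maximum matching has 7 edges)
process left vertices in ascending order; for each, take the smallest-labelled available neighbour that still permits 7 edges overall, or leave it unmatched if none does
lex-smallest matching: {0-1, 3-8, 4-6, 5-25, 10-12, 22-13, 23-2}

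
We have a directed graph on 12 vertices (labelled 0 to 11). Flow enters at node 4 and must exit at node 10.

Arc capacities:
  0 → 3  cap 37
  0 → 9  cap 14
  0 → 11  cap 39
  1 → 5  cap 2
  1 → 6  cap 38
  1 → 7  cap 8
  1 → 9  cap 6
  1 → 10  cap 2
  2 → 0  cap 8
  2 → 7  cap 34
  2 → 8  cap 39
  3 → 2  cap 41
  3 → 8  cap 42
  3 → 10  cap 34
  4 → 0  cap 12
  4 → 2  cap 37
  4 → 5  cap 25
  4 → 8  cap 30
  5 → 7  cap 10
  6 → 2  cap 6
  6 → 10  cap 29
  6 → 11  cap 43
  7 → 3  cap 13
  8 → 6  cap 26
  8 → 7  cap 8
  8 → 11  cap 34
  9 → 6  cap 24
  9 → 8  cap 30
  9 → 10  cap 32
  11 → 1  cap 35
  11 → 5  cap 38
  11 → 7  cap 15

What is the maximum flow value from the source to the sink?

augment #1: 4→0→3→10 bottleneck 12, total now 12
augment #2: 4→8→6→10 bottleneck 26, total now 38
augment #3: 4→2→0→3→10 bottleneck 8, total now 46
augment #4: 4→2→7→3→10 bottleneck 13, total now 59
augment #5: 4→8→11→1→10 bottleneck 2, total now 61
augment #6: 4→8→11→1→6→10 bottleneck 2, total now 63
augment #7: 4→2→8→11→1→6→10 bottleneck 1, total now 64
augment #8: 4→2→8→11→1→9→10 bottleneck 6, total now 70

Maximum flow value: 70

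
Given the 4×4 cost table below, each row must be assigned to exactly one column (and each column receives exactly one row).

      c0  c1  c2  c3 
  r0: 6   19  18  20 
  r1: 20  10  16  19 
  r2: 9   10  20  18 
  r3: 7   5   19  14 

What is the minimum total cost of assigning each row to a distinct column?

optimal assignment: row0→col0 (cost 6), row1→col2 (cost 16), row2→col3 (cost 18), row3→col1 (cost 5)
total = 6 + 16 + 18 + 5 = 45

Minimum assignment cost: 45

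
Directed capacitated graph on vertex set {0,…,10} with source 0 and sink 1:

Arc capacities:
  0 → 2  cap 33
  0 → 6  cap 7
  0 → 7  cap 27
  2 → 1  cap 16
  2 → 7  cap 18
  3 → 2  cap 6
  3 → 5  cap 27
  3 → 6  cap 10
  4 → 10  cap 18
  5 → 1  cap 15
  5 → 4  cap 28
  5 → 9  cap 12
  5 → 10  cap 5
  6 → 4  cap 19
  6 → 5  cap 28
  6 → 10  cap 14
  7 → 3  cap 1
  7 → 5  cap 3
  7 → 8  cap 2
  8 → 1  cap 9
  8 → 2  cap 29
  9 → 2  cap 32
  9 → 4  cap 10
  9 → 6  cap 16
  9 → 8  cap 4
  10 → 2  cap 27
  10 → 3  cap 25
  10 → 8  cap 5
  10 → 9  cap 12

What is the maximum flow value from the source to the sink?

augment #1: 0→2→1 bottleneck 16, total now 16
augment #2: 0→6→5→1 bottleneck 7, total now 23
augment #3: 0→7→5→1 bottleneck 3, total now 26
augment #4: 0→7→8→1 bottleneck 2, total now 28
augment #5: 0→7→3→5→1 bottleneck 1, total now 29

Maximum flow value: 29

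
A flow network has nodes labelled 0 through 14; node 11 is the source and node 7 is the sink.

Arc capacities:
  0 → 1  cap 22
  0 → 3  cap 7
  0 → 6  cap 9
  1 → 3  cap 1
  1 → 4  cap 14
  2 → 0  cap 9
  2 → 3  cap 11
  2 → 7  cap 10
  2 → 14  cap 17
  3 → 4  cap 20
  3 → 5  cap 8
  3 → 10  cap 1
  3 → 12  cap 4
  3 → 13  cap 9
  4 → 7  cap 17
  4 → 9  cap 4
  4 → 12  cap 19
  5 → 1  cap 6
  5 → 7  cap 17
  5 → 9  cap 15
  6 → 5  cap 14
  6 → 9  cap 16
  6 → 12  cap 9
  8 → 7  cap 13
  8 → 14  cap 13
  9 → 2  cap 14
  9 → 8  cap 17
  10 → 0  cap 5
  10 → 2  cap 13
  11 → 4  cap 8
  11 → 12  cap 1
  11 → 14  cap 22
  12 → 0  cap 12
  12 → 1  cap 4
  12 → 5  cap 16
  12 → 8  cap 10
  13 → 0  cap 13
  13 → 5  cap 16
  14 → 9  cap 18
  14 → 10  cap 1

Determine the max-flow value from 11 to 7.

Maximum flow value: 28

augment #1: 11→4→7 bottleneck 8, total now 8
augment #2: 11→12→5→7 bottleneck 1, total now 9
augment #3: 11→14→9→2→7 bottleneck 10, total now 19
augment #4: 11→14→9→8→7 bottleneck 8, total now 27
augment #5: 11→14→10→0→1→4→7 bottleneck 1, total now 28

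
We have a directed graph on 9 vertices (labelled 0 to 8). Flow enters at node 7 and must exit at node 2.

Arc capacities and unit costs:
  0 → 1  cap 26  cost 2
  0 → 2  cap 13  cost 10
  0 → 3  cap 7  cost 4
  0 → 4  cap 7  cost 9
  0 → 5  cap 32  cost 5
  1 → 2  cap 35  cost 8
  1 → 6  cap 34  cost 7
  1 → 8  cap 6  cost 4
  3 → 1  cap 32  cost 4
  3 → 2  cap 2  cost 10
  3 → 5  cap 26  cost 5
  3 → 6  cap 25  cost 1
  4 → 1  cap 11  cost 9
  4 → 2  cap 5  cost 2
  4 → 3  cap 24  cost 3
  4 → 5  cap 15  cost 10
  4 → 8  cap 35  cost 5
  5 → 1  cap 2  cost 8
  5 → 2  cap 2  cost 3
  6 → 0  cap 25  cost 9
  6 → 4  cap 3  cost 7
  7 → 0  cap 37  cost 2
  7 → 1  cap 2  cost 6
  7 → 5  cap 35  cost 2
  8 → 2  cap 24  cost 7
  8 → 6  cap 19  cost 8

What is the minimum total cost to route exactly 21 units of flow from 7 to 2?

shortest-cost path #1: 7→5→2 push 2 @ unit cost 5 (adds 10)
shortest-cost path #2: 7→0→2 push 13 @ unit cost 12 (adds 156)
shortest-cost path #3: 7→0→1→2 push 6 @ unit cost 12 (adds 72)
total cost = 238

Minimum cost for 21 units: 238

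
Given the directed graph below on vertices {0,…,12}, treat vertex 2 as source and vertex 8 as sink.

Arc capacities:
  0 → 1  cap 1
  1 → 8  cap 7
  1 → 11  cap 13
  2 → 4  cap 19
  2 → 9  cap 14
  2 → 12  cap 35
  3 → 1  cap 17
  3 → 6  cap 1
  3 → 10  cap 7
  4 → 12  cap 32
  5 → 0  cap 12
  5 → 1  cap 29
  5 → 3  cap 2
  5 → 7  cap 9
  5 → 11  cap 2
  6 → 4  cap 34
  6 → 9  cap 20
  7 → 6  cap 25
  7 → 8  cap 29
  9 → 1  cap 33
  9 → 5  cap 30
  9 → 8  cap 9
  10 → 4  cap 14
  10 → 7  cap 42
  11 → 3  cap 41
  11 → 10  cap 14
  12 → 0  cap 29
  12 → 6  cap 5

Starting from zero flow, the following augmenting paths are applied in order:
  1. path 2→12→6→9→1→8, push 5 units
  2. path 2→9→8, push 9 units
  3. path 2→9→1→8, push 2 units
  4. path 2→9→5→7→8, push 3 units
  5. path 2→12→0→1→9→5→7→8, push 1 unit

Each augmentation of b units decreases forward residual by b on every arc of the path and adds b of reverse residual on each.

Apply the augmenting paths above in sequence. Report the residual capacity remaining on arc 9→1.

Residual capacity of (9,1): 27

after path 1 (2→12→6→9→1→8, push 5): res(9,1)=28
after path 2 (2→9→8, push 9): res(9,1)=28
after path 3 (2→9→1→8, push 2): res(9,1)=26
after path 4 (2→9→5→7→8, push 3): res(9,1)=26
after path 5 (2→12→0→1→9→5→7→8, push 1): res(9,1)=27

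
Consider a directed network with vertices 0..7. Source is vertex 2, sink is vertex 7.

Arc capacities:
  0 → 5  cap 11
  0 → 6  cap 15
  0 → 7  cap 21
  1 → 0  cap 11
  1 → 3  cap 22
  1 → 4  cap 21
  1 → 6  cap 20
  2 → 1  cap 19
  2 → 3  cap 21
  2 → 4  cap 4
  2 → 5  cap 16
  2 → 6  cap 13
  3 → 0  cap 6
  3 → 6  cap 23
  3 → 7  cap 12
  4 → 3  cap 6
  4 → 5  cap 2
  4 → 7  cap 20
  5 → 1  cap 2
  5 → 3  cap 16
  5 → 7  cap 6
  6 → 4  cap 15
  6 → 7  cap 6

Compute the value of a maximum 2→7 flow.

augment #1: 2→3→7 bottleneck 12, total now 12
augment #2: 2→4→7 bottleneck 4, total now 16
augment #3: 2→5→7 bottleneck 6, total now 22
augment #4: 2→6→7 bottleneck 6, total now 28
augment #5: 2→1→0→7 bottleneck 11, total now 39
augment #6: 2→1→4→7 bottleneck 8, total now 47
augment #7: 2→3→0→7 bottleneck 6, total now 53
augment #8: 2→6→4→7 bottleneck 7, total now 60
augment #9: 2→3→6→4→7 bottleneck 1, total now 61

Maximum flow value: 61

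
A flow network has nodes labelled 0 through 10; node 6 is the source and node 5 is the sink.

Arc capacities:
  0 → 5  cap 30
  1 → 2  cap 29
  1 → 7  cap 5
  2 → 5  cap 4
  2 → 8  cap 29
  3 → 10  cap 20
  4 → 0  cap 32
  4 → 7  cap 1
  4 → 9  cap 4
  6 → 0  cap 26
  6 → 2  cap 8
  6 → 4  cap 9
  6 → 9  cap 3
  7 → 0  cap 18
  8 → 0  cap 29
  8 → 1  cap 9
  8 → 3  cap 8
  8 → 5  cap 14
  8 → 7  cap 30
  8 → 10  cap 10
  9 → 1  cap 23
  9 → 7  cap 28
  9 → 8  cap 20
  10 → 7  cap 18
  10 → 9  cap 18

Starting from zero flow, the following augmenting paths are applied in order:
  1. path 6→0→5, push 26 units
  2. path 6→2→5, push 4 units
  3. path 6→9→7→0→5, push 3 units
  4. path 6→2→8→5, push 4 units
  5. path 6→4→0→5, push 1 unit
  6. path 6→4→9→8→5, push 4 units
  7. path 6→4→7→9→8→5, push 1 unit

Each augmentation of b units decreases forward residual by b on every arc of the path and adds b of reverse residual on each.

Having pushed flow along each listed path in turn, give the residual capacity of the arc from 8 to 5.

after path 1 (6→0→5, push 26): res(8,5)=14
after path 2 (6→2→5, push 4): res(8,5)=14
after path 3 (6→9→7→0→5, push 3): res(8,5)=14
after path 4 (6→2→8→5, push 4): res(8,5)=10
after path 5 (6→4→0→5, push 1): res(8,5)=10
after path 6 (6→4→9→8→5, push 4): res(8,5)=6
after path 7 (6→4→7→9→8→5, push 1): res(8,5)=5

Residual capacity of (8,5): 5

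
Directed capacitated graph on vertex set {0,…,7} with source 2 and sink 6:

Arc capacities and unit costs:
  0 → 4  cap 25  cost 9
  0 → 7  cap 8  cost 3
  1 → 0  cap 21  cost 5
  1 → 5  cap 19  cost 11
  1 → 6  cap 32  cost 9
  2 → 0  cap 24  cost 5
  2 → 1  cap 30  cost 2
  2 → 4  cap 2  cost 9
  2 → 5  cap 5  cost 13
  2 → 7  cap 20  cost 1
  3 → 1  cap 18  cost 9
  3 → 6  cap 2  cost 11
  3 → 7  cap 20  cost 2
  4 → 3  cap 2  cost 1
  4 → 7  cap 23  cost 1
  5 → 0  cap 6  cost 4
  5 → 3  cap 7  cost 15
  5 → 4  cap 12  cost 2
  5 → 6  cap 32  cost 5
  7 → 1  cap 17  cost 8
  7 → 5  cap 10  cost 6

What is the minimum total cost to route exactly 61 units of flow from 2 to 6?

Minimum cost for 61 units: 946

shortest-cost path #1: 2→1→6 push 30 @ unit cost 11 (adds 330)
shortest-cost path #2: 2→7→5→6 push 10 @ unit cost 12 (adds 120)
shortest-cost path #3: 2→5→6 push 5 @ unit cost 18 (adds 90)
shortest-cost path #4: 2→7→1→6 push 2 @ unit cost 18 (adds 36)
shortest-cost path #5: 2→4→3→6 push 2 @ unit cost 21 (adds 42)
shortest-cost path #6: 2→7→1→5→6 push 8 @ unit cost 25 (adds 200)
shortest-cost path #7: 2→0→7→1→5→6 push 4 @ unit cost 32 (adds 128)
total cost = 946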